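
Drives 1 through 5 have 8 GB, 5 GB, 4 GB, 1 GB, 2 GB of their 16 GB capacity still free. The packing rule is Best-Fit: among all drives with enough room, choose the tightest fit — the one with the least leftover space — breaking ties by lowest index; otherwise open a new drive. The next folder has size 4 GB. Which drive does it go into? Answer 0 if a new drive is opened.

3

Drives with room: drive 1 (8 GB), drive 2 (5 GB), drive 3 (4 GB).
Tightest fit is drive 3 with 4 GB free.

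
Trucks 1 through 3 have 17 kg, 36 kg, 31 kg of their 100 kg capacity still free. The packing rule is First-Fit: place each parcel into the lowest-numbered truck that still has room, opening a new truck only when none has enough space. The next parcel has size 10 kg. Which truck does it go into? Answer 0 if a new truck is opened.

Trucks with room: truck 1 (17 kg), truck 2 (36 kg), truck 3 (31 kg).
The first with room is truck 1.

1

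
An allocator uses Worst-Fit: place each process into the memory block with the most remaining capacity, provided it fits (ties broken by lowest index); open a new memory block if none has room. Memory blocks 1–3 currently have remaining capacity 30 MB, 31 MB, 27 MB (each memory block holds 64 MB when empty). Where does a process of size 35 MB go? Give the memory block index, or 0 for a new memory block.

0

No memory block has ≥ 35 MB free, so a new memory block is opened.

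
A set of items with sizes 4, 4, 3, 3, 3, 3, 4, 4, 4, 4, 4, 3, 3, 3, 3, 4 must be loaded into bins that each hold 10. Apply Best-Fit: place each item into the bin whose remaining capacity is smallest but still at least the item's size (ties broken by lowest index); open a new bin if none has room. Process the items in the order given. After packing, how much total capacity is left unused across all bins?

bin 1: place 4, 6 left
bin 1: place 4, 2 left
bin 2: place 3, 7 left
bin 2: place 3, 4 left
bin 2: place 3, 1 left
bin 3: place 3, 7 left
bin 3: place 4, 3 left
bin 4: place 4, 6 left
bin 4: place 4, 2 left
bin 5: place 4, 6 left
bin 5: place 4, 2 left
bin 3: place 3, 0 left
bin 6: place 3, 7 left
bin 6: place 3, 4 left
bin 6: place 3, 1 left
bin 7: place 4, 6 left
7 bins × 10 = 70; used 56; unused 14.

14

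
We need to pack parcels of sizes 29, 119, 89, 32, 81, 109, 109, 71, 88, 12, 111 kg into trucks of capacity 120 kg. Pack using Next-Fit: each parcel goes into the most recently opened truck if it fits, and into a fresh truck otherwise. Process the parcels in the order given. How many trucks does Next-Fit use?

Put 29 kg in truck 1; 91 kg remain.
Put 119 kg in truck 2; 1 kg remain.
Put 89 kg in truck 3; 31 kg remain.
Put 32 kg in truck 4; 88 kg remain.
Put 81 kg in truck 4; 7 kg remain.
Put 109 kg in truck 5; 11 kg remain.
Put 109 kg in truck 6; 11 kg remain.
Put 71 kg in truck 7; 49 kg remain.
Put 88 kg in truck 8; 32 kg remain.
Put 12 kg in truck 8; 20 kg remain.
Put 111 kg in truck 9; 9 kg remain.
Final trucks: [29] [119] [89] [32,81] [109] [109] [71] [88,12] [111].

9 trucks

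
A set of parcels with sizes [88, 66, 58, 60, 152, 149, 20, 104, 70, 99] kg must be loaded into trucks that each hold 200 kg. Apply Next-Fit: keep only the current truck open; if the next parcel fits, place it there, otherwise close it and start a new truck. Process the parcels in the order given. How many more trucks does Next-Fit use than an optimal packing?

1

Next-Fit: [88,66] [58,60] [152] [149,20] [104,70] [99] → 6 trucks.
Total size 866 kg; any packing needs at least ⌈866/200⌉ = 5 trucks.
An optimal packing achieves that bound: [152,20] [149] [104,88] [99,70] [66,60,58] → 5 trucks.
Excess: 6 − 5 = 1.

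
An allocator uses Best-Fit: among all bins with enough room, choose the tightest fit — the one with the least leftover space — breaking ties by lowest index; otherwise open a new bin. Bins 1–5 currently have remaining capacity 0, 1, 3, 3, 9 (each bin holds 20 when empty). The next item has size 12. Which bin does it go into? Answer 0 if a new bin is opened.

No bin has ≥ 12 free, so a new bin is opened.

0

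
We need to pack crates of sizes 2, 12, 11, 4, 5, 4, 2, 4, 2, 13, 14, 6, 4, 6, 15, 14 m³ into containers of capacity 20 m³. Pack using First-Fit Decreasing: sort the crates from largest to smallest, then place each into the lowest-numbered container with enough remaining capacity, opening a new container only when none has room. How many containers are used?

Sorted descending: 15, 14, 14, 13, 12, 11, 6, 6, 5, 4, 4, 4, 4, 2, 2, 2.
container 1: place 15 m³, 5 m³ left
container 2: place 14 m³, 6 m³ left
container 3: place 14 m³, 6 m³ left
container 4: place 13 m³, 7 m³ left
container 5: place 12 m³, 8 m³ left
container 6: place 11 m³, 9 m³ left
container 2: place 6 m³, 0 m³ left
container 3: place 6 m³, 0 m³ left
container 1: place 5 m³, 0 m³ left
container 4: place 4 m³, 3 m³ left
container 5: place 4 m³, 4 m³ left
container 5: place 4 m³, 0 m³ left
container 6: place 4 m³, 5 m³ left
container 4: place 2 m³, 1 m³ left
container 6: place 2 m³, 3 m³ left
container 6: place 2 m³, 1 m³ left

6 containers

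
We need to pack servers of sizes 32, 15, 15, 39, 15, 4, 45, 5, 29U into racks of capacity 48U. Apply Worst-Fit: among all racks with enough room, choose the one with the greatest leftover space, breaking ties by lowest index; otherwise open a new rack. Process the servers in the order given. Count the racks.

32U → rack 1 (remaining 16U)
15U → rack 1 (remaining 1U)
15U → rack 2 (remaining 33U)
39U → rack 3 (remaining 9U)
15U → rack 2 (remaining 18U)
4U → rack 2 (remaining 14U)
45U → rack 4 (remaining 3U)
5U → rack 2 (remaining 9U)
29U → rack 5 (remaining 19U)

5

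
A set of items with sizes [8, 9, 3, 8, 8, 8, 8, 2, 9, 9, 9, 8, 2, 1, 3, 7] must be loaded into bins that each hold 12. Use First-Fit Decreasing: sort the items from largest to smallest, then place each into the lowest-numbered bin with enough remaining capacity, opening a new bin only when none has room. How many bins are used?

Sorted descending: 9, 9, 9, 9, 8, 8, 8, 8, 8, 8, 7, 3, 3, 2, 2, 1.
Put 9 in bin 1; 3 remain.
Put 9 in bin 2; 3 remain.
Put 9 in bin 3; 3 remain.
Put 9 in bin 4; 3 remain.
Put 8 in bin 5; 4 remain.
Put 8 in bin 6; 4 remain.
Put 8 in bin 7; 4 remain.
Put 8 in bin 8; 4 remain.
Put 8 in bin 9; 4 remain.
Put 8 in bin 10; 4 remain.
Put 7 in bin 11; 5 remain.
Put 3 in bin 1; 0 remain.
Put 3 in bin 2; 0 remain.
Put 2 in bin 3; 1 remain.
Put 2 in bin 4; 1 remain.
Put 1 in bin 3; 0 remain.

11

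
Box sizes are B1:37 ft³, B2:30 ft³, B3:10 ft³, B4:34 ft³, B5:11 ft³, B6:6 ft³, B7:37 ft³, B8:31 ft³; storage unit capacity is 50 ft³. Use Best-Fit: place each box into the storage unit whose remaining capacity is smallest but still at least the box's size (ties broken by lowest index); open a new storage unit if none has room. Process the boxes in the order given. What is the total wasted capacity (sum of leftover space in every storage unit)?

54

storage unit 1: place B1 (37 ft³), 13 ft³ left
storage unit 2: place B2 (30 ft³), 20 ft³ left
storage unit 1: place B3 (10 ft³), 3 ft³ left
storage unit 3: place B4 (34 ft³), 16 ft³ left
storage unit 3: place B5 (11 ft³), 5 ft³ left
storage unit 2: place B6 (6 ft³), 14 ft³ left
storage unit 4: place B7 (37 ft³), 13 ft³ left
storage unit 5: place B8 (31 ft³), 19 ft³ left
5 storage units × 50 ft³ = 250 ft³; used 196 ft³; unused 54 ft³.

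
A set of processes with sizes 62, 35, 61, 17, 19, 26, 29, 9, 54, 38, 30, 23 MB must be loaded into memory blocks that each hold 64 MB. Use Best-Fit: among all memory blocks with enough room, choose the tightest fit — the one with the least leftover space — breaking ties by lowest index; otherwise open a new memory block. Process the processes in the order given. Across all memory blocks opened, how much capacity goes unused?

62 MB → memory block 1 (remaining 2 MB)
35 MB → memory block 2 (remaining 29 MB)
61 MB → memory block 3 (remaining 3 MB)
17 MB → memory block 2 (remaining 12 MB)
19 MB → memory block 4 (remaining 45 MB)
26 MB → memory block 4 (remaining 19 MB)
29 MB → memory block 5 (remaining 35 MB)
9 MB → memory block 2 (remaining 3 MB)
54 MB → memory block 6 (remaining 10 MB)
38 MB → memory block 7 (remaining 26 MB)
30 MB → memory block 5 (remaining 5 MB)
23 MB → memory block 7 (remaining 3 MB)
7 memory blocks × 64 MB = 448 MB; used 403 MB; unused 45 MB.

45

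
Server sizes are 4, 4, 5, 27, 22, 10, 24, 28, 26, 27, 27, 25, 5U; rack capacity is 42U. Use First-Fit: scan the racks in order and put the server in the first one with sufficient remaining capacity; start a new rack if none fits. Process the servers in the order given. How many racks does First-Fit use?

4U → rack 1 (remaining 38U)
4U → rack 1 (remaining 34U)
5U → rack 1 (remaining 29U)
27U → rack 1 (remaining 2U)
22U → rack 2 (remaining 20U)
10U → rack 2 (remaining 10U)
24U → rack 3 (remaining 18U)
28U → rack 4 (remaining 14U)
26U → rack 5 (remaining 16U)
27U → rack 6 (remaining 15U)
27U → rack 7 (remaining 15U)
25U → rack 8 (remaining 17U)
5U → rack 2 (remaining 5U)
Final racks: [4,4,5,27] [22,10,5] [24] [28] [26] [27] [27] [25].

8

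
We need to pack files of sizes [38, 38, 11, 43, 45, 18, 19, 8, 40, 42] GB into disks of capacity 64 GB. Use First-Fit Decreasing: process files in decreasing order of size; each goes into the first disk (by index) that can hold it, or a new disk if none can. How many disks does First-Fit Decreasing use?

Sorted descending: 45, 43, 42, 40, 38, 38, 19, 18, 11, 8.
disk 1: place 45 GB, 19 GB left
disk 2: place 43 GB, 21 GB left
disk 3: place 42 GB, 22 GB left
disk 4: place 40 GB, 24 GB left
disk 5: place 38 GB, 26 GB left
disk 6: place 38 GB, 26 GB left
disk 1: place 19 GB, 0 GB left
disk 2: place 18 GB, 3 GB left
disk 3: place 11 GB, 11 GB left
disk 3: place 8 GB, 3 GB left

6 disks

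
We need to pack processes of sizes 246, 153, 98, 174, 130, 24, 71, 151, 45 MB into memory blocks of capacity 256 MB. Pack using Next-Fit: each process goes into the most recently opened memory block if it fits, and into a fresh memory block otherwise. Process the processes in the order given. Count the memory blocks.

memory block 1: place 246 MB, 10 MB left
memory block 2: place 153 MB, 103 MB left
memory block 2: place 98 MB, 5 MB left
memory block 3: place 174 MB, 82 MB left
memory block 4: place 130 MB, 126 MB left
memory block 4: place 24 MB, 102 MB left
memory block 4: place 71 MB, 31 MB left
memory block 5: place 151 MB, 105 MB left
memory block 5: place 45 MB, 60 MB left

5 memory blocks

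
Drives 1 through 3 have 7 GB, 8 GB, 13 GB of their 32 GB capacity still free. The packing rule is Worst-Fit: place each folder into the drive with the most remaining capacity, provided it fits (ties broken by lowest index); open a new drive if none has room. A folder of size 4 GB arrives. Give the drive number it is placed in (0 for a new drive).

Drives with room: drive 1 (7 GB), drive 2 (8 GB), drive 3 (13 GB).
Most room is drive 3 with 13 GB free.

3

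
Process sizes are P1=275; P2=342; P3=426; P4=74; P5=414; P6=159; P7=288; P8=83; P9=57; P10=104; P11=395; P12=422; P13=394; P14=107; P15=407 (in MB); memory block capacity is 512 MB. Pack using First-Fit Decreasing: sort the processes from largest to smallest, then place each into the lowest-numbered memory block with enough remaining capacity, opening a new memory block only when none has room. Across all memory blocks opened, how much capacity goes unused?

Sorted descending: 426, 422, 414, 407, 395, 394, 342, 288, 275, 159, 107, 104, 83, 74, 57.
426 MB → memory block 1 (remaining 86 MB)
422 MB → memory block 2 (remaining 90 MB)
414 MB → memory block 3 (remaining 98 MB)
407 MB → memory block 4 (remaining 105 MB)
395 MB → memory block 5 (remaining 117 MB)
394 MB → memory block 6 (remaining 118 MB)
342 MB → memory block 7 (remaining 170 MB)
288 MB → memory block 8 (remaining 224 MB)
275 MB → memory block 9 (remaining 237 MB)
159 MB → memory block 7 (remaining 11 MB)
107 MB → memory block 5 (remaining 10 MB)
104 MB → memory block 4 (remaining 1 MB)
83 MB → memory block 1 (remaining 3 MB)
74 MB → memory block 2 (remaining 16 MB)
57 MB → memory block 3 (remaining 41 MB)
9 memory blocks × 512 MB = 4608 MB; used 3947 MB; unused 661 MB.

661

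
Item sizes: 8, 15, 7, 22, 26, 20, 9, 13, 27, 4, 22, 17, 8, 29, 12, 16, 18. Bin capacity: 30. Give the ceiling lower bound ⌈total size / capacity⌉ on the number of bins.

Total size = 8 + 15 + 7 + 22 + 26 + 20 + 9 + 13 + 27 + 4 + 22 + 17 + 8 + 29 + 12 + 16 + 18 = 273.
⌈273 / 30⌉ = 10.

10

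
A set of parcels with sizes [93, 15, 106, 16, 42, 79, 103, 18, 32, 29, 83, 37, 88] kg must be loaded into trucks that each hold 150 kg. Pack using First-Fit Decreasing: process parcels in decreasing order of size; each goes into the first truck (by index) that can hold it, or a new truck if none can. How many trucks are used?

Sorted descending: 106, 103, 93, 88, 83, 79, 42, 37, 32, 29, 18, 16, 15.
truck 1: place 106 kg, 44 kg left
truck 2: place 103 kg, 47 kg left
truck 3: place 93 kg, 57 kg left
truck 4: place 88 kg, 62 kg left
truck 5: place 83 kg, 67 kg left
truck 6: place 79 kg, 71 kg left
truck 1: place 42 kg, 2 kg left
truck 2: place 37 kg, 10 kg left
truck 3: place 32 kg, 25 kg left
truck 4: place 29 kg, 33 kg left
truck 3: place 18 kg, 7 kg left
truck 4: place 16 kg, 17 kg left
truck 4: place 15 kg, 2 kg left

6 trucks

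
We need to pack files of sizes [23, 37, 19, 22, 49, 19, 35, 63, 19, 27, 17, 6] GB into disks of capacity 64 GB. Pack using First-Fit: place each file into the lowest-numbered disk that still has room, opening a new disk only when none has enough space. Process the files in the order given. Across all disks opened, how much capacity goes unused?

48

Put 23 GB in disk 1; 41 GB remain.
Put 37 GB in disk 1; 4 GB remain.
Put 19 GB in disk 2; 45 GB remain.
Put 22 GB in disk 2; 23 GB remain.
Put 49 GB in disk 3; 15 GB remain.
Put 19 GB in disk 2; 4 GB remain.
Put 35 GB in disk 4; 29 GB remain.
Put 63 GB in disk 5; 1 GB remain.
Put 19 GB in disk 4; 10 GB remain.
Put 27 GB in disk 6; 37 GB remain.
Put 17 GB in disk 6; 20 GB remain.
Put 6 GB in disk 3; 9 GB remain.
6 disks × 64 GB = 384 GB; used 336 GB; unused 48 GB.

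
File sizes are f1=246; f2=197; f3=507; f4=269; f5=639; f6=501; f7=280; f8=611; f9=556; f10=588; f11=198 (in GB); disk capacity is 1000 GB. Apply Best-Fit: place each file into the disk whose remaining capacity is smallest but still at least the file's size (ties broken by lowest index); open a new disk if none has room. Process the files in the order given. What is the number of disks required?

Put f1 (246 GB) in disk 1; 754 GB remain.
Put f2 (197 GB) in disk 1; 557 GB remain.
Put f3 (507 GB) in disk 1; 50 GB remain.
Put f4 (269 GB) in disk 2; 731 GB remain.
Put f5 (639 GB) in disk 2; 92 GB remain.
Put f6 (501 GB) in disk 3; 499 GB remain.
Put f7 (280 GB) in disk 3; 219 GB remain.
Put f8 (611 GB) in disk 4; 389 GB remain.
Put f9 (556 GB) in disk 5; 444 GB remain.
Put f10 (588 GB) in disk 6; 412 GB remain.
Put f11 (198 GB) in disk 3; 21 GB remain.
Final disks: [246,197,507] [269,639] [501,280,198] [611] [556] [588].

6 disks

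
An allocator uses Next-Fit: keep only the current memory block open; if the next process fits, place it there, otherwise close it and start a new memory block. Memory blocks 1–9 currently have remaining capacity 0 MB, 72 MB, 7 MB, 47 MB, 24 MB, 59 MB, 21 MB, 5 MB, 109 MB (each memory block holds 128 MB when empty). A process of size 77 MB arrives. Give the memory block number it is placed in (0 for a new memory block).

Next-Fit only looks at memory block 9, which has 109 MB free.
77 MB fits there.

9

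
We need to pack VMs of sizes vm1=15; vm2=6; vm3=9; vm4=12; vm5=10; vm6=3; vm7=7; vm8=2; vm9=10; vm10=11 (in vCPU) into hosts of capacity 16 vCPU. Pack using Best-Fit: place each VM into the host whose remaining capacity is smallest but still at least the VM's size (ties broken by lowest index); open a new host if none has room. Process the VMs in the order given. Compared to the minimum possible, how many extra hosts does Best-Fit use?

1

Best-Fit: [15] [6,9] [12,3] [10,2] [7] [10] [11] → 7 hosts.
Total size 85 vCPU; any packing needs at least ⌈85/16⌉ = 6 hosts.
An optimal packing achieves that bound: [15] [12,3] [11,2] [10,6] [10] [9,7] → 6 hosts.
Excess: 7 − 6 = 1.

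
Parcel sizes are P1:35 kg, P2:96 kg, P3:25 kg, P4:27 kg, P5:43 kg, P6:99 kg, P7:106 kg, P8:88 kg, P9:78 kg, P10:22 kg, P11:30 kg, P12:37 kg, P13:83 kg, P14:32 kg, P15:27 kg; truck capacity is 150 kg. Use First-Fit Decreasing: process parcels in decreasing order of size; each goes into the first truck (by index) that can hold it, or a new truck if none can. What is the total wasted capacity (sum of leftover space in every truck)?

72

Sorted descending: 106, 99, 96, 88, 83, 78, 43, 37, 35, 32, 30, 27, 27, 25, 22.
truck 1: place 106 kg, 44 kg left
truck 2: place 99 kg, 51 kg left
truck 3: place 96 kg, 54 kg left
truck 4: place 88 kg, 62 kg left
truck 5: place 83 kg, 67 kg left
truck 6: place 78 kg, 72 kg left
truck 1: place 43 kg, 1 kg left
truck 2: place 37 kg, 14 kg left
truck 3: place 35 kg, 19 kg left
truck 4: place 32 kg, 30 kg left
truck 4: place 30 kg, 0 kg left
truck 5: place 27 kg, 40 kg left
truck 5: place 27 kg, 13 kg left
truck 6: place 25 kg, 47 kg left
truck 6: place 22 kg, 25 kg left
6 trucks × 150 kg = 900 kg; used 828 kg; unused 72 kg.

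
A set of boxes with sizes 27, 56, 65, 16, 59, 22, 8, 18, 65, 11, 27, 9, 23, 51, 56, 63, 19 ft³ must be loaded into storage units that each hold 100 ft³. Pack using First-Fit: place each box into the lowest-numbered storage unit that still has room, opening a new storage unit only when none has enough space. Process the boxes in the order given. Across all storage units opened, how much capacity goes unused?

105

storage unit 1: place 27 ft³, 73 ft³ left
storage unit 1: place 56 ft³, 17 ft³ left
storage unit 2: place 65 ft³, 35 ft³ left
storage unit 1: place 16 ft³, 1 ft³ left
storage unit 3: place 59 ft³, 41 ft³ left
storage unit 2: place 22 ft³, 13 ft³ left
storage unit 2: place 8 ft³, 5 ft³ left
storage unit 3: place 18 ft³, 23 ft³ left
storage unit 4: place 65 ft³, 35 ft³ left
storage unit 3: place 11 ft³, 12 ft³ left
storage unit 4: place 27 ft³, 8 ft³ left
storage unit 3: place 9 ft³, 3 ft³ left
storage unit 5: place 23 ft³, 77 ft³ left
storage unit 5: place 51 ft³, 26 ft³ left
storage unit 6: place 56 ft³, 44 ft³ left
storage unit 7: place 63 ft³, 37 ft³ left
storage unit 5: place 19 ft³, 7 ft³ left
7 storage units × 100 ft³ = 700 ft³; used 595 ft³; unused 105 ft³.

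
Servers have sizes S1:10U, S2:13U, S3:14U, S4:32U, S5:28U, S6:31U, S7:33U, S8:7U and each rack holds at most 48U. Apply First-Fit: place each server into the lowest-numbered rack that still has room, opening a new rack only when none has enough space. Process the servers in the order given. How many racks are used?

Put S1 (10U) in rack 1; 38U remain.
Put S2 (13U) in rack 1; 25U remain.
Put S3 (14U) in rack 1; 11U remain.
Put S4 (32U) in rack 2; 16U remain.
Put S5 (28U) in rack 3; 20U remain.
Put S6 (31U) in rack 4; 17U remain.
Put S7 (33U) in rack 5; 15U remain.
Put S8 (7U) in rack 1; 4U remain.

5 racks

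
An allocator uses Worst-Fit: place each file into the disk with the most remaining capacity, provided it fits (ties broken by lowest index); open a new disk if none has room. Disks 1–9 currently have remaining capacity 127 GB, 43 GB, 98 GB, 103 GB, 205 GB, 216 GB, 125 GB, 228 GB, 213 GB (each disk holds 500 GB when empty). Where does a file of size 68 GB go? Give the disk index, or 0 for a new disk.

Disks with room: disk 1 (127 GB), disk 3 (98 GB), disk 4 (103 GB), disk 5 (205 GB), disk 6 (216 GB), disk 7 (125 GB), disk 8 (228 GB), disk 9 (213 GB).
Most room is disk 8 with 228 GB free.

8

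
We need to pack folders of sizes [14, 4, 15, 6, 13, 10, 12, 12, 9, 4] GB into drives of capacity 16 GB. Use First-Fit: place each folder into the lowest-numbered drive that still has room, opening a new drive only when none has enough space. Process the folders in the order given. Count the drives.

8

Put 14 GB in drive 1; 2 GB remain.
Put 4 GB in drive 2; 12 GB remain.
Put 15 GB in drive 3; 1 GB remain.
Put 6 GB in drive 2; 6 GB remain.
Put 13 GB in drive 4; 3 GB remain.
Put 10 GB in drive 5; 6 GB remain.
Put 12 GB in drive 6; 4 GB remain.
Put 12 GB in drive 7; 4 GB remain.
Put 9 GB in drive 8; 7 GB remain.
Put 4 GB in drive 2; 2 GB remain.
Final drives: [14] [4,6,4] [15] [13] [10] [12] [12] [9].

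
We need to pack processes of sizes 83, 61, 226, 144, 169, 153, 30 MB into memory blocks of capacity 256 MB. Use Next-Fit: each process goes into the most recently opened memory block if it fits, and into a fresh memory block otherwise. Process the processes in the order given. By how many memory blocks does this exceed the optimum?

1

Next-Fit: [83,61] [226] [144] [169] [153,30] → 5 memory blocks.
Total size 866 MB; any packing needs at least ⌈866/256⌉ = 4 memory blocks.
An optimal packing achieves that bound: [226,30] [169,83] [153,61] [144] → 4 memory blocks.
Excess: 5 − 4 = 1.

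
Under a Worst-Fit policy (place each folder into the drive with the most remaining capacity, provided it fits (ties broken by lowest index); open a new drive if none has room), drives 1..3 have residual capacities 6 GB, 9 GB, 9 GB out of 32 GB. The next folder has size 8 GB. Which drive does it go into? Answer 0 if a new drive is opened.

Drives with room: drive 2 (9 GB), drive 3 (9 GB).
Most room is drive 2 with 9 GB free.

2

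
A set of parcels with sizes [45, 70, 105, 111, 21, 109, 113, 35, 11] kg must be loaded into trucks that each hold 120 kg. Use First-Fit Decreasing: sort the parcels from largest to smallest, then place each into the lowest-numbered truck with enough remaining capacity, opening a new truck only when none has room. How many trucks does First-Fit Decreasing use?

Sorted descending: 113, 111, 109, 105, 70, 45, 35, 21, 11.
truck 1: place 113 kg, 7 kg left
truck 2: place 111 kg, 9 kg left
truck 3: place 109 kg, 11 kg left
truck 4: place 105 kg, 15 kg left
truck 5: place 70 kg, 50 kg left
truck 5: place 45 kg, 5 kg left
truck 6: place 35 kg, 85 kg left
truck 6: place 21 kg, 64 kg left
truck 3: place 11 kg, 0 kg left
Final trucks: [113] [111] [109,11] [105] [70,45] [35,21].

6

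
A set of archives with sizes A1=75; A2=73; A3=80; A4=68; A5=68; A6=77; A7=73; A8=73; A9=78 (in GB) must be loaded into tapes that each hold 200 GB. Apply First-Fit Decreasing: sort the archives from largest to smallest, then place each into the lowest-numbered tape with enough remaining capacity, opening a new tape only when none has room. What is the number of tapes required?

5

Sorted descending: 80, 78, 77, 75, 73, 73, 73, 68, 68.
Put 80 GB in tape 1; 120 GB remain.
Put 78 GB in tape 1; 42 GB remain.
Put 77 GB in tape 2; 123 GB remain.
Put 75 GB in tape 2; 48 GB remain.
Put 73 GB in tape 3; 127 GB remain.
Put 73 GB in tape 3; 54 GB remain.
Put 73 GB in tape 4; 127 GB remain.
Put 68 GB in tape 4; 59 GB remain.
Put 68 GB in tape 5; 132 GB remain.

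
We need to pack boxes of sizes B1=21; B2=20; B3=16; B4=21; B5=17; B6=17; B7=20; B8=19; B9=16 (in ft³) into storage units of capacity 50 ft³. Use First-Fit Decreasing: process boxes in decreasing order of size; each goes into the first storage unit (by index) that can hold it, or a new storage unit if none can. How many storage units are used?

Sorted descending: 21, 21, 20, 20, 19, 17, 17, 16, 16.
Put 21 ft³ in storage unit 1; 29 ft³ remain.
Put 21 ft³ in storage unit 1; 8 ft³ remain.
Put 20 ft³ in storage unit 2; 30 ft³ remain.
Put 20 ft³ in storage unit 2; 10 ft³ remain.
Put 19 ft³ in storage unit 3; 31 ft³ remain.
Put 17 ft³ in storage unit 3; 14 ft³ remain.
Put 17 ft³ in storage unit 4; 33 ft³ remain.
Put 16 ft³ in storage unit 4; 17 ft³ remain.
Put 16 ft³ in storage unit 4; 1 ft³ remain.

4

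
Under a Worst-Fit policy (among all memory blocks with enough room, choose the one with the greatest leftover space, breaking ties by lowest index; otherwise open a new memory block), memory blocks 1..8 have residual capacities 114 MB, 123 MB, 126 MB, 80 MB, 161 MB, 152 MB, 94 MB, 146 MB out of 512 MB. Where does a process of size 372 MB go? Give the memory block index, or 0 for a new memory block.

No memory block has ≥ 372 MB free, so a new memory block is opened.

0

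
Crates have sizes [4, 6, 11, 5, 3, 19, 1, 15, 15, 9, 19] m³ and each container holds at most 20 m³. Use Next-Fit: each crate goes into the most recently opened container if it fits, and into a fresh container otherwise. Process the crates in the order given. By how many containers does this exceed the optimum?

Next-Fit: [4,6] [11,5,3] [19,1] [15] [15] [9] [19] → 7 containers.
Total size 107 m³; any packing needs at least ⌈107/20⌉ = 6 containers.
An optimal packing achieves that bound: [19,1] [19] [15,5] [15,4] [11,9] [6,3] → 6 containers.
Excess: 7 − 6 = 1.

1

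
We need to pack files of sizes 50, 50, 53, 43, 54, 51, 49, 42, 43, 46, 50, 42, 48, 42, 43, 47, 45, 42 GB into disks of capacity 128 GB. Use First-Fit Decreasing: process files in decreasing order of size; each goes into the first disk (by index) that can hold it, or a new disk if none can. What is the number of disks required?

Sorted descending: 54, 53, 51, 50, 50, 50, 49, 48, 47, 46, 45, 43, 43, 43, 42, 42, 42, 42.
Put 54 GB in disk 1; 74 GB remain.
Put 53 GB in disk 1; 21 GB remain.
Put 51 GB in disk 2; 77 GB remain.
Put 50 GB in disk 2; 27 GB remain.
Put 50 GB in disk 3; 78 GB remain.
Put 50 GB in disk 3; 28 GB remain.
Put 49 GB in disk 4; 79 GB remain.
Put 48 GB in disk 4; 31 GB remain.
Put 47 GB in disk 5; 81 GB remain.
Put 46 GB in disk 5; 35 GB remain.
Put 45 GB in disk 6; 83 GB remain.
Put 43 GB in disk 6; 40 GB remain.
Put 43 GB in disk 7; 85 GB remain.
Put 43 GB in disk 7; 42 GB remain.
Put 42 GB in disk 7; 0 GB remain.
Put 42 GB in disk 8; 86 GB remain.
Put 42 GB in disk 8; 44 GB remain.
Put 42 GB in disk 8; 2 GB remain.
Final disks: [54,53] [51,50] [50,50] [49,48] [47,46] [45,43] [43,43,42] [42,42,42].

8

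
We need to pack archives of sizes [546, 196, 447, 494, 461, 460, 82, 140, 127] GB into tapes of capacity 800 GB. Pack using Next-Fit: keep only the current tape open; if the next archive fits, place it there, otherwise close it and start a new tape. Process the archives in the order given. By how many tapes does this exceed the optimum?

Next-Fit: [546,196] [447] [494] [461] [460,82,140] [127] → 6 tapes.
5 archives exceed 400 GB (half the capacity), and no two of those can share a tape, so at least 5 tapes are needed.
An optimal packing achieves that bound: [546,196] [494,140,127] [461,82] [460] [447] → 5 tapes.
Excess: 6 − 5 = 1.

1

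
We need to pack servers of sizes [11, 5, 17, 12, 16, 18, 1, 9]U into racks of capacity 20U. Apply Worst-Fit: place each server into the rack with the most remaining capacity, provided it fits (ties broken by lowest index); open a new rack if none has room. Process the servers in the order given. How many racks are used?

11U → rack 1 (remaining 9U)
5U → rack 1 (remaining 4U)
17U → rack 2 (remaining 3U)
12U → rack 3 (remaining 8U)
16U → rack 4 (remaining 4U)
18U → rack 5 (remaining 2U)
1U → rack 3 (remaining 7U)
9U → rack 6 (remaining 11U)

6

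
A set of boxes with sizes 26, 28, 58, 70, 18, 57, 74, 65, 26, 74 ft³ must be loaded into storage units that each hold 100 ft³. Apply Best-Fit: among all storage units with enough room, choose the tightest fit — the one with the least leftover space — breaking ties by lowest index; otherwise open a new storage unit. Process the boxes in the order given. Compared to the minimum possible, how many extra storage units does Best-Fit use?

1

Best-Fit: [26,28] [58] [70,18] [57] [74,26] [65] [74] → 7 storage units.
6 boxes exceed 50 ft³ (half the capacity), and no two of those can share a storage unit, so at least 6 storage units are needed.
An optimal packing achieves that bound: [74,26] [74,26] [70,28] [65,18] [58] [57] → 6 storage units.
Excess: 7 − 6 = 1.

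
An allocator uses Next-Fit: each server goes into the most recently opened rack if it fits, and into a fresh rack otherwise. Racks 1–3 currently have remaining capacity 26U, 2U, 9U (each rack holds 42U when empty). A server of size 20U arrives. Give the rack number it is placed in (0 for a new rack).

0

Next-Fit only looks at rack 3, which has 9U free.
20U does not fit, so a new rack is opened.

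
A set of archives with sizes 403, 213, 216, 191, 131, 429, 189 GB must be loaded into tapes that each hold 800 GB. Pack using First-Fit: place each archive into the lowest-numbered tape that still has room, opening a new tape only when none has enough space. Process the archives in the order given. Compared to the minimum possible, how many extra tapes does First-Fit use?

First-Fit: [403,213,131] [216,191,189] [429] → 3 tapes.
Total size 1772 GB; any packing needs at least ⌈1772/800⌉ = 3 tapes.
So 3 is already optimal.

0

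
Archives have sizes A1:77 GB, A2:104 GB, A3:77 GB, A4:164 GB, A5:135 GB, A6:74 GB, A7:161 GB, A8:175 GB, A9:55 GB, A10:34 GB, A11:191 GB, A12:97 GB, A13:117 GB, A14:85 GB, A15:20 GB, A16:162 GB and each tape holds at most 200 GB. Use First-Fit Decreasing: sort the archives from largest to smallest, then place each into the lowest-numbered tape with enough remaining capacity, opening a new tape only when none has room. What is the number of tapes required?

Sorted descending: 191, 175, 164, 162, 161, 135, 117, 104, 97, 85, 77, 77, 74, 55, 34, 20.
191 GB → tape 1 (remaining 9 GB)
175 GB → tape 2 (remaining 25 GB)
164 GB → tape 3 (remaining 36 GB)
162 GB → tape 4 (remaining 38 GB)
161 GB → tape 5 (remaining 39 GB)
135 GB → tape 6 (remaining 65 GB)
117 GB → tape 7 (remaining 83 GB)
104 GB → tape 8 (remaining 96 GB)
97 GB → tape 9 (remaining 103 GB)
85 GB → tape 8 (remaining 11 GB)
77 GB → tape 7 (remaining 6 GB)
77 GB → tape 9 (remaining 26 GB)
74 GB → tape 10 (remaining 126 GB)
55 GB → tape 6 (remaining 10 GB)
34 GB → tape 3 (remaining 2 GB)
20 GB → tape 2 (remaining 5 GB)

10 tapes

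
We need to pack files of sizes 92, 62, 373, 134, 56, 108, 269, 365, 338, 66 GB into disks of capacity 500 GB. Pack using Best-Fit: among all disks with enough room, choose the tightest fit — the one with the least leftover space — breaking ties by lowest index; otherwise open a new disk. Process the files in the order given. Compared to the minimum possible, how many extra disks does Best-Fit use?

Best-Fit: [92,62,134,108] [373,56,66] [269] [365] [338] → 5 disks.
Total size 1863 GB; any packing needs at least ⌈1863/500⌉ = 4 disks.
An optimal packing achieves that bound: [373,108] [365,134] [338,92,66] [269,62,56] → 4 disks.
Excess: 5 − 4 = 1.

1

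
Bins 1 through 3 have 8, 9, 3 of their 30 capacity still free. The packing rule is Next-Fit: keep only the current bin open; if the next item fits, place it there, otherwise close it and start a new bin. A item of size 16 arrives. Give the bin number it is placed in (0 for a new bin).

0

Next-Fit only looks at bin 3, which has 3 free.
16 does not fit, so a new bin is opened.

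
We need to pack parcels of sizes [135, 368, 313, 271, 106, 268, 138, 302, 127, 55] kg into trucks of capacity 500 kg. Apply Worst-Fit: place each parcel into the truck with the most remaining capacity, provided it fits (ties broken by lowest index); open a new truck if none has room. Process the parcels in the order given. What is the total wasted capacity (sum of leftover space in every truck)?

truck 1: place 135 kg, 365 kg left
truck 2: place 368 kg, 132 kg left
truck 1: place 313 kg, 52 kg left
truck 3: place 271 kg, 229 kg left
truck 3: place 106 kg, 123 kg left
truck 4: place 268 kg, 232 kg left
truck 4: place 138 kg, 94 kg left
truck 5: place 302 kg, 198 kg left
truck 5: place 127 kg, 71 kg left
truck 2: place 55 kg, 77 kg left
5 trucks × 500 kg = 2500 kg; used 2083 kg; unused 417 kg.

417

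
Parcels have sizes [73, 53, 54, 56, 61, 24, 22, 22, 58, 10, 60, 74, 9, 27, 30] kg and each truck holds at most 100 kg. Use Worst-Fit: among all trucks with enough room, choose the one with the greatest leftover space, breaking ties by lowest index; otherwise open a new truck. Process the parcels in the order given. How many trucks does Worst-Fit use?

8

truck 1: place 73 kg, 27 kg left
truck 2: place 53 kg, 47 kg left
truck 3: place 54 kg, 46 kg left
truck 4: place 56 kg, 44 kg left
truck 5: place 61 kg, 39 kg left
truck 2: place 24 kg, 23 kg left
truck 3: place 22 kg, 24 kg left
truck 4: place 22 kg, 22 kg left
truck 6: place 58 kg, 42 kg left
truck 6: place 10 kg, 32 kg left
truck 7: place 60 kg, 40 kg left
truck 8: place 74 kg, 26 kg left
truck 7: place 9 kg, 31 kg left
truck 5: place 27 kg, 12 kg left
truck 6: place 30 kg, 2 kg left
Final trucks: [73] [53,24] [54,22] [56,22] [61,27] [58,10,30] [60,9] [74].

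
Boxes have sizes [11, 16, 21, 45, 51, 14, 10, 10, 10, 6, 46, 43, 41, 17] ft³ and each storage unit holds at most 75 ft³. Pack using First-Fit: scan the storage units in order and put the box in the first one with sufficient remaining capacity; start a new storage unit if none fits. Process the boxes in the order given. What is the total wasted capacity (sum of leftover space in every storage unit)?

11 ft³ → storage unit 1 (remaining 64 ft³)
16 ft³ → storage unit 1 (remaining 48 ft³)
21 ft³ → storage unit 1 (remaining 27 ft³)
45 ft³ → storage unit 2 (remaining 30 ft³)
51 ft³ → storage unit 3 (remaining 24 ft³)
14 ft³ → storage unit 1 (remaining 13 ft³)
10 ft³ → storage unit 1 (remaining 3 ft³)
10 ft³ → storage unit 2 (remaining 20 ft³)
10 ft³ → storage unit 2 (remaining 10 ft³)
6 ft³ → storage unit 2 (remaining 4 ft³)
46 ft³ → storage unit 4 (remaining 29 ft³)
43 ft³ → storage unit 5 (remaining 32 ft³)
41 ft³ → storage unit 6 (remaining 34 ft³)
17 ft³ → storage unit 3 (remaining 7 ft³)
6 storage units × 75 ft³ = 450 ft³; used 341 ft³; unused 109 ft³.

109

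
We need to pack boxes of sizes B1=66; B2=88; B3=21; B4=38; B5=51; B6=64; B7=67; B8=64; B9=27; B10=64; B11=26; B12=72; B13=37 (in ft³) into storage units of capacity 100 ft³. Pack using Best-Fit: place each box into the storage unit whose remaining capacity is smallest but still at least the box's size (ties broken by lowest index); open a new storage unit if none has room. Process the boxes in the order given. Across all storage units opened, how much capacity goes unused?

B1 (66 ft³) → storage unit 1 (remaining 34 ft³)
B2 (88 ft³) → storage unit 2 (remaining 12 ft³)
B3 (21 ft³) → storage unit 1 (remaining 13 ft³)
B4 (38 ft³) → storage unit 3 (remaining 62 ft³)
B5 (51 ft³) → storage unit 3 (remaining 11 ft³)
B6 (64 ft³) → storage unit 4 (remaining 36 ft³)
B7 (67 ft³) → storage unit 5 (remaining 33 ft³)
B8 (64 ft³) → storage unit 6 (remaining 36 ft³)
B9 (27 ft³) → storage unit 5 (remaining 6 ft³)
B10 (64 ft³) → storage unit 7 (remaining 36 ft³)
B11 (26 ft³) → storage unit 4 (remaining 10 ft³)
B12 (72 ft³) → storage unit 8 (remaining 28 ft³)
B13 (37 ft³) → storage unit 9 (remaining 63 ft³)
9 storage units × 100 ft³ = 900 ft³; used 685 ft³; unused 215 ft³.

215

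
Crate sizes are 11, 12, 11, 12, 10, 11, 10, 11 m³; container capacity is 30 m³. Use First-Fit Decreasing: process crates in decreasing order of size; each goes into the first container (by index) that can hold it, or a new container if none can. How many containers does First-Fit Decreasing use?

Sorted descending: 12, 12, 11, 11, 11, 11, 10, 10.
container 1: place 12 m³, 18 m³ left
container 1: place 12 m³, 6 m³ left
container 2: place 11 m³, 19 m³ left
container 2: place 11 m³, 8 m³ left
container 3: place 11 m³, 19 m³ left
container 3: place 11 m³, 8 m³ left
container 4: place 10 m³, 20 m³ left
container 4: place 10 m³, 10 m³ left
Final containers: [12,12] [11,11] [11,11] [10,10].

4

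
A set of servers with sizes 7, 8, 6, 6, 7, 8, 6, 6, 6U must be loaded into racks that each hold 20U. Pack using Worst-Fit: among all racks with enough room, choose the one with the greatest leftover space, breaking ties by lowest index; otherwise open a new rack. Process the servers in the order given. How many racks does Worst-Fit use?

4

7U → rack 1 (remaining 13U)
8U → rack 1 (remaining 5U)
6U → rack 2 (remaining 14U)
6U → rack 2 (remaining 8U)
7U → rack 2 (remaining 1U)
8U → rack 3 (remaining 12U)
6U → rack 3 (remaining 6U)
6U → rack 3 (remaining 0U)
6U → rack 4 (remaining 14U)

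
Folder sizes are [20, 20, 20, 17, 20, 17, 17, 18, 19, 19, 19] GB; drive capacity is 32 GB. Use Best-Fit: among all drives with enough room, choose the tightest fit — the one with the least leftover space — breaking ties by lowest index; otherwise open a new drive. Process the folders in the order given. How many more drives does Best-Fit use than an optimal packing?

0

Best-Fit: [20] [20] [20] [17] [20] [17] [17] [18] [19] [19] [19] → 11 drives.
11 folders exceed 16 GB (half the capacity), and no two of those can share a drive, so at least 11 drives are needed.
So 11 is already optimal.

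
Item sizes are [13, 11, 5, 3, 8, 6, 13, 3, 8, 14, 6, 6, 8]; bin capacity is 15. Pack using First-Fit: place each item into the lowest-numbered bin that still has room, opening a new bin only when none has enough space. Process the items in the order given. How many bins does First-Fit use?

8

bin 1: place 13, 2 left
bin 2: place 11, 4 left
bin 3: place 5, 10 left
bin 2: place 3, 1 left
bin 3: place 8, 2 left
bin 4: place 6, 9 left
bin 5: place 13, 2 left
bin 4: place 3, 6 left
bin 6: place 8, 7 left
bin 7: place 14, 1 left
bin 4: place 6, 0 left
bin 6: place 6, 1 left
bin 8: place 8, 7 left
Final bins: [13] [11,3] [5,8] [6,3,6] [13] [8,6] [14] [8].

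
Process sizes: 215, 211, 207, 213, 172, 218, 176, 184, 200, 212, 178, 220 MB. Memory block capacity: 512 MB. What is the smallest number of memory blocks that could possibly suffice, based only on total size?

Total size = 215 + 211 + 207 + 213 + 172 + 218 + 176 + 184 + 200 + 212 + 178 + 220 = 2406 MB.
⌈2406 / 512⌉ = 5.

5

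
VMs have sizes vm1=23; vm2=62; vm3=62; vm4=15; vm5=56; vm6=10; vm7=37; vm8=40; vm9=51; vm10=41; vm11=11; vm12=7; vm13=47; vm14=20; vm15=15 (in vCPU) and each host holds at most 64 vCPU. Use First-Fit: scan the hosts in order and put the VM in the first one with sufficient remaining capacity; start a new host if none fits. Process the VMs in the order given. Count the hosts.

Put vm1 (23 vCPU) in host 1; 41 vCPU remain.
Put vm2 (62 vCPU) in host 2; 2 vCPU remain.
Put vm3 (62 vCPU) in host 3; 2 vCPU remain.
Put vm4 (15 vCPU) in host 1; 26 vCPU remain.
Put vm5 (56 vCPU) in host 4; 8 vCPU remain.
Put vm6 (10 vCPU) in host 1; 16 vCPU remain.
Put vm7 (37 vCPU) in host 5; 27 vCPU remain.
Put vm8 (40 vCPU) in host 6; 24 vCPU remain.
Put vm9 (51 vCPU) in host 7; 13 vCPU remain.
Put vm10 (41 vCPU) in host 8; 23 vCPU remain.
Put vm11 (11 vCPU) in host 1; 5 vCPU remain.
Put vm12 (7 vCPU) in host 4; 1 vCPU remain.
Put vm13 (47 vCPU) in host 9; 17 vCPU remain.
Put vm14 (20 vCPU) in host 5; 7 vCPU remain.
Put vm15 (15 vCPU) in host 6; 9 vCPU remain.
Final hosts: [23,15,10,11] [62] [62] [56,7] [37,20] [40,15] [51] [41] [47].

9 hosts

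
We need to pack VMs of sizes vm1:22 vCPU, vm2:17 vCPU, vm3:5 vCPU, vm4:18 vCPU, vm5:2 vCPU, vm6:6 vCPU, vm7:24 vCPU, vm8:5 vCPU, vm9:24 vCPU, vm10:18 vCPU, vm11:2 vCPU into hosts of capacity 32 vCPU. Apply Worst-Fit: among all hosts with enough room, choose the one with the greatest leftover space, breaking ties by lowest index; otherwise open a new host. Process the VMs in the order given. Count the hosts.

6

vm1 (22 vCPU) → host 1 (remaining 10 vCPU)
vm2 (17 vCPU) → host 2 (remaining 15 vCPU)
vm3 (5 vCPU) → host 2 (remaining 10 vCPU)
vm4 (18 vCPU) → host 3 (remaining 14 vCPU)
vm5 (2 vCPU) → host 3 (remaining 12 vCPU)
vm6 (6 vCPU) → host 3 (remaining 6 vCPU)
vm7 (24 vCPU) → host 4 (remaining 8 vCPU)
vm8 (5 vCPU) → host 1 (remaining 5 vCPU)
vm9 (24 vCPU) → host 5 (remaining 8 vCPU)
vm10 (18 vCPU) → host 6 (remaining 14 vCPU)
vm11 (2 vCPU) → host 6 (remaining 12 vCPU)
Final hosts: [22,5] [17,5] [18,2,6] [24] [24] [18,2].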